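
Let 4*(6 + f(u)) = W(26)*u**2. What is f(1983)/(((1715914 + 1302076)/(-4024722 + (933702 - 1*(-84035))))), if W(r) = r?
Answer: -30743261283765/1207196 ≈ -2.5467e+7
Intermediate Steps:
f(u) = -6 + 13*u**2/2 (f(u) = -6 + (26*u**2)/4 = -6 + 13*u**2/2)
f(1983)/(((1715914 + 1302076)/(-4024722 + (933702 - 1*(-84035))))) = (-6 + (13/2)*1983**2)/(((1715914 + 1302076)/(-4024722 + (933702 - 1*(-84035))))) = (-6 + (13/2)*3932289)/((3017990/(-4024722 + (933702 + 84035)))) = (-6 + 51119757/2)/((3017990/(-4024722 + 1017737))) = 51119745/(2*((3017990/(-3006985)))) = 51119745/(2*((3017990*(-1/3006985)))) = 51119745/(2*(-603598/601397)) = (51119745/2)*(-601397/603598) = -30743261283765/1207196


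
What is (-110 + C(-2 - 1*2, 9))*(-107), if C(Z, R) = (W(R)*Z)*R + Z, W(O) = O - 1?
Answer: 43014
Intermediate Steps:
W(O) = -1 + O
C(Z, R) = Z + R*Z*(-1 + R) (C(Z, R) = ((-1 + R)*Z)*R + Z = (Z*(-1 + R))*R + Z = R*Z*(-1 + R) + Z = Z + R*Z*(-1 + R))
(-110 + C(-2 - 1*2, 9))*(-107) = (-110 + (-2 - 1*2)*(1 + 9*(-1 + 9)))*(-107) = (-110 + (-2 - 2)*(1 + 9*8))*(-107) = (-110 - 4*(1 + 72))*(-107) = (-110 - 4*73)*(-107) = (-110 - 292)*(-107) = -402*(-107) = 43014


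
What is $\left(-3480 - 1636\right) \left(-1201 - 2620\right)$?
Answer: $19548236$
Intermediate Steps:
$\left(-3480 - 1636\right) \left(-1201 - 2620\right) = \left(-3480 - 1636\right) \left(-3821\right) = \left(-5116\right) \left(-3821\right) = 19548236$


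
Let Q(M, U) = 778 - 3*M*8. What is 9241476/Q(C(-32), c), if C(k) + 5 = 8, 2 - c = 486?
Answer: 4620738/353 ≈ 13090.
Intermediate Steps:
c = -484 (c = 2 - 1*486 = 2 - 486 = -484)
C(k) = 3 (C(k) = -5 + 8 = 3)
Q(M, U) = 778 - 24*M
9241476/Q(C(-32), c) = 9241476/(778 - 24*3) = 9241476/(778 - 72) = 9241476/706 = 9241476*(1/706) = 4620738/353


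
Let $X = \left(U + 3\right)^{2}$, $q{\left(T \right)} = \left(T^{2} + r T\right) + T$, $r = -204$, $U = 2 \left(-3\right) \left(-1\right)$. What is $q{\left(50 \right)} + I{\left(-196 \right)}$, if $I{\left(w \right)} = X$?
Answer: $-7569$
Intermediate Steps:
$U = 6$ ($U = \left(-6\right) \left(-1\right) = 6$)
$q{\left(T \right)} = T^{2} - 203 T$ ($q{\left(T \right)} = \left(T^{2} - 204 T\right) + T = T^{2} - 203 T$)
$X = 81$ ($X = \left(6 + 3\right)^{2} = 9^{2} = 81$)
$I{\left(w \right)} = 81$
$q{\left(50 \right)} + I{\left(-196 \right)} = 50 \left(-203 + 50\right) + 81 = 50 \left(-153\right) + 81 = -7650 + 81 = -7569$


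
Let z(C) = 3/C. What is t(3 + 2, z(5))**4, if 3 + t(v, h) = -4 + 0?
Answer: 2401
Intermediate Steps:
t(v, h) = -7 (t(v, h) = -3 + (-4 + 0) = -3 - 4 = -7)
t(3 + 2, z(5))**4 = (-7)**4 = 2401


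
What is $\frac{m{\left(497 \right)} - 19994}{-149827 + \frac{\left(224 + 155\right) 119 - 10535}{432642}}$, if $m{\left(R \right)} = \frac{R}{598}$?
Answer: $\frac{123157880415}{922933528192} \approx 0.13344$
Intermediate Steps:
$m{\left(R \right)} = \frac{R}{598}$ ($m{\left(R \right)} = R \frac{1}{598} = \frac{R}{598}$)
$\frac{m{\left(497 \right)} - 19994}{-149827 + \frac{\left(224 + 155\right) 119 - 10535}{432642}} = \frac{\frac{1}{598} \cdot 497 - 19994}{-149827 + \frac{\left(224 + 155\right) 119 - 10535}{432642}} = \frac{\frac{497}{598} - 19994}{-149827 + \left(379 \cdot 119 - 10535\right) \frac{1}{432642}} = - \frac{11955915}{598 \left(-149827 + \left(45101 - 10535\right) \frac{1}{432642}\right)} = - \frac{11955915}{598 \left(-149827 + 34566 \cdot \frac{1}{432642}\right)} = - \frac{11955915}{598 \left(-149827 + \frac{823}{10301}\right)} = - \frac{11955915}{598 \left(- \frac{1543367104}{10301}\right)} = \left(- \frac{11955915}{598}\right) \left(- \frac{10301}{1543367104}\right) = \frac{123157880415}{922933528192}$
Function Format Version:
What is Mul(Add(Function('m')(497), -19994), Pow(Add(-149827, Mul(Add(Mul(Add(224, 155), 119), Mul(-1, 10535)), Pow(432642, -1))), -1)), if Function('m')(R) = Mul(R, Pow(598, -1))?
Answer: Rational(123157880415, 922933528192) ≈ 0.13344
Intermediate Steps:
Function('m')(R) = Mul(Rational(1, 598), R) (Function('m')(R) = Mul(R, Rational(1, 598)) = Mul(Rational(1, 598), R))
Mul(Add(Function('m')(497), -19994), Pow(Add(-149827, Mul(Add(Mul(Add(224, 155), 119), Mul(-1, 10535)), Pow(432642, -1))), -1)) = Mul(Add(Mul(Rational(1, 598), 497), -19994), Pow(Add(-149827, Mul(Add(Mul(Add(224, 155), 119), Mul(-1, 10535)), Pow(432642, -1))), -1)) = Mul(Add(Rational(497, 598), -19994), Pow(Add(-149827, Mul(Add(Mul(379, 119), -10535), Rational(1, 432642))), -1)) = Mul(Rational(-11955915, 598), Pow(Add(-149827, Mul(Add(45101, -10535), Rational(1, 432642))), -1)) = Mul(Rational(-11955915, 598), Pow(Add(-149827, Mul(34566, Rational(1, 432642))), -1)) = Mul(Rational(-11955915, 598), Pow(Add(-149827, Rational(823, 10301)), -1)) = Mul(Rational(-11955915, 598), Pow(Rational(-1543367104, 10301), -1)) = Mul(Rational(-11955915, 598), Rational(-10301, 1543367104)) = Rational(123157880415, 922933528192)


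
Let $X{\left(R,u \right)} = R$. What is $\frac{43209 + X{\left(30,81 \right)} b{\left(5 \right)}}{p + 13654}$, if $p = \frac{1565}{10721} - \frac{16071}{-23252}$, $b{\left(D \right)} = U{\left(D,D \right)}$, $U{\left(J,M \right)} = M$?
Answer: $\frac{10808734960428}{3403941871139} \approx 3.1754$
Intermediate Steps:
$b{\left(D \right)} = D$
$p = \frac{208686571}{249284692}$ ($p = 1565 \cdot \frac{1}{10721} - - \frac{16071}{23252} = \frac{1565}{10721} + \frac{16071}{23252} = \frac{208686571}{249284692} \approx 0.83714$)
$\frac{43209 + X{\left(30,81 \right)} b{\left(5 \right)}}{p + 13654} = \frac{43209 + 30 \cdot 5}{\frac{208686571}{249284692} + 13654} = \frac{43209 + 150}{\frac{3403941871139}{249284692}} = 43359 \cdot \frac{249284692}{3403941871139} = \frac{10808734960428}{3403941871139}$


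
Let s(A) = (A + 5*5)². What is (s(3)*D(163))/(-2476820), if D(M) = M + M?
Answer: -63896/619205 ≈ -0.10319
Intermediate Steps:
D(M) = 2*M
s(A) = (25 + A)² (s(A) = (A + 25)² = (25 + A)²)
(s(3)*D(163))/(-2476820) = ((25 + 3)²*(2*163))/(-2476820) = (28²*326)*(-1/2476820) = (784*326)*(-1/2476820) = 255584*(-1/2476820) = -63896/619205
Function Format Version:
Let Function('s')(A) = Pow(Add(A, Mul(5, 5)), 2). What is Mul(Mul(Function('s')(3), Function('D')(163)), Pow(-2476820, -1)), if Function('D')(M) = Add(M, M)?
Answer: Rational(-63896, 619205) ≈ -0.10319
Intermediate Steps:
Function('D')(M) = Mul(2, M)
Function('s')(A) = Pow(Add(25, A), 2) (Function('s')(A) = Pow(Add(A, 25), 2) = Pow(Add(25, A), 2))
Mul(Mul(Function('s')(3), Function('D')(163)), Pow(-2476820, -1)) = Mul(Mul(Pow(Add(25, 3), 2), Mul(2, 163)), Pow(-2476820, -1)) = Mul(Mul(Pow(28, 2), 326), Rational(-1, 2476820)) = Mul(Mul(784, 326), Rational(-1, 2476820)) = Mul(255584, Rational(-1, 2476820)) = Rational(-63896, 619205)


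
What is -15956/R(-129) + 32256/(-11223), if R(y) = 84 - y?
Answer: -20660524/265611 ≈ -77.785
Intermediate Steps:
-15956/R(-129) + 32256/(-11223) = -15956/(84 - 1*(-129)) + 32256/(-11223) = -15956/(84 + 129) + 32256*(-1/11223) = -15956/213 - 3584/1247 = -20660524/265611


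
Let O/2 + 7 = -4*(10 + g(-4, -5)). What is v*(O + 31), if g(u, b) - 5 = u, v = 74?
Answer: -5254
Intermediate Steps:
g(u, b) = 5 + u
O = -102 (O = -14 + 2*(-4*(10 + (5 - 4))) = -14 + 2*(-4*(10 + 1)) = -14 + 2*(-4*11) = -14 + 2*(-44) = -14 - 88 = -102)
v*(O + 31) = 74*(-102 + 31) = 74*(-71) = -5254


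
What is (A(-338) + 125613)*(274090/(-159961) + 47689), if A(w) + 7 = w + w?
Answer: 952979287452270/159961 ≈ 5.9576e+9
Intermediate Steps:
A(w) = -7 + 2*w (A(w) = -7 + (w + w) = -7 + 2*w)
(A(-338) + 125613)*(274090/(-159961) + 47689) = ((-7 + 2*(-338)) + 125613)*(274090/(-159961) + 47689) = ((-7 - 676) + 125613)*(274090*(-1/159961) + 47689) = (-683 + 125613)*(-274090/159961 + 47689) = 124930*(7628106039/159961) = 952979287452270/159961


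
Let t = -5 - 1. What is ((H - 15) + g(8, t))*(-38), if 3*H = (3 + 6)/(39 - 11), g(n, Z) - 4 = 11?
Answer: -57/14 ≈ -4.0714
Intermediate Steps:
t = -6
g(n, Z) = 15 (g(n, Z) = 4 + 11 = 15)
H = 3/28 (H = ((3 + 6)/(39 - 11))/3 = (9/28)/3 = (9*(1/28))/3 = (1/3)*(9/28) = 3/28 ≈ 0.10714)
((H - 15) + g(8, t))*(-38) = ((3/28 - 15) + 15)*(-38) = (-417/28 + 15)*(-38) = (3/28)*(-38) = -57/14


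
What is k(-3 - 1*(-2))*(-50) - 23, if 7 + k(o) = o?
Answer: 377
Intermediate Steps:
k(o) = -7 + o
k(-3 - 1*(-2))*(-50) - 23 = (-7 + (-3 - 1*(-2)))*(-50) - 23 = (-7 + (-3 + 2))*(-50) - 23 = (-7 - 1)*(-50) - 23 = -8*(-50) - 23 = 400 - 23 = 377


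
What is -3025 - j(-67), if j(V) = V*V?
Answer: -7514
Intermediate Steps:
j(V) = V²
-3025 - j(-67) = -3025 - 1*(-67)² = -3025 - 1*4489 = -3025 - 4489 = -7514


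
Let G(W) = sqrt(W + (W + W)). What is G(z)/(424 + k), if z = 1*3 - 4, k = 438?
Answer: I*sqrt(3)/862 ≈ 0.0020093*I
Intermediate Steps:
z = -1 (z = 3 - 4 = -1)
G(W) = sqrt(3)*sqrt(W) (G(W) = sqrt(W + 2*W) = sqrt(3*W) = sqrt(3)*sqrt(W))
G(z)/(424 + k) = (sqrt(3)*sqrt(-1))/(424 + 438) = (sqrt(3)*I)/862 = (I*sqrt(3))/862 = I*sqrt(3)/862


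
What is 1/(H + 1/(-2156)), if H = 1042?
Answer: 2156/2246551 ≈ 0.00095969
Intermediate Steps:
1/(H + 1/(-2156)) = 1/(1042 + 1/(-2156)) = 1/(1042 - 1/2156) = 1/(2246551/2156) = 2156/2246551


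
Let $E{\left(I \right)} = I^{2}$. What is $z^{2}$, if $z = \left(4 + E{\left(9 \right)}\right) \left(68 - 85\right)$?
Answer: $2088025$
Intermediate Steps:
$z = -1445$ ($z = \left(4 + 9^{2}\right) \left(68 - 85\right) = \left(4 + 81\right) \left(-17\right) = 85 \left(-17\right) = -1445$)
$z^{2} = \left(-1445\right)^{2} = 2088025$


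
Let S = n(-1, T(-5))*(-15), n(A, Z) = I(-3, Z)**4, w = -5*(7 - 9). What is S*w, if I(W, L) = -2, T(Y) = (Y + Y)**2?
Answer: -2400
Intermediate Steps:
T(Y) = 4*Y**2 (T(Y) = (2*Y)**2 = 4*Y**2)
w = 10 (w = -5*(-2) = 10)
n(A, Z) = 16 (n(A, Z) = (-2)**4 = 16)
S = -240 (S = 16*(-15) = -240)
S*w = -240*10 = -2400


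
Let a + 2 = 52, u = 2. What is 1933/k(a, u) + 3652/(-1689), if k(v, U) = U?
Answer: 3257533/3378 ≈ 964.34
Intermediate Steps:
a = 50 (a = -2 + 52 = 50)
1933/k(a, u) + 3652/(-1689) = 1933/2 + 3652/(-1689) = 1933*(½) + 3652*(-1/1689) = 1933/2 - 3652/1689 = 3257533/3378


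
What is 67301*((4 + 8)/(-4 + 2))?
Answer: -403806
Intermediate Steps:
67301*((4 + 8)/(-4 + 2)) = 67301*(12/(-2)) = 67301*(12*(-½)) = 67301*(-6) = -403806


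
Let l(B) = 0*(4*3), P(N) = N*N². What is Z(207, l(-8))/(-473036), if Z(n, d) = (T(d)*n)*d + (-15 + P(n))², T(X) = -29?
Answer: -19668018698496/118259 ≈ -1.6631e+8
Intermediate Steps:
P(N) = N³
l(B) = 0 (l(B) = 0*12 = 0)
Z(n, d) = (-15 + n³)² - 29*d*n (Z(n, d) = (-29*n)*d + (-15 + n³)² = -29*d*n + (-15 + n³)² = (-15 + n³)² - 29*d*n)
Z(207, l(-8))/(-473036) = ((-15 + 207³)² - 29*0*207)/(-473036) = ((-15 + 8869743)² + 0)*(-1/473036) = (8869728² + 0)*(-1/473036) = (78672074793984 + 0)*(-1/473036) = 78672074793984*(-1/473036) = -19668018698496/118259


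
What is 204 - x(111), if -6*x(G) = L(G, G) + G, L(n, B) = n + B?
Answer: 519/2 ≈ 259.50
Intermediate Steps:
L(n, B) = B + n
x(G) = -G/2 (x(G) = -((G + G) + G)/6 = -(2*G + G)/6 = -G/2)
204 - x(111) = 204 - (-1)*111/2 = 204 - 1*(-111/2) = 204 + 111/2 = 519/2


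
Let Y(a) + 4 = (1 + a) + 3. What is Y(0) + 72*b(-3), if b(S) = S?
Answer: -216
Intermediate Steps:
Y(a) = a (Y(a) = -4 + ((1 + a) + 3) = -4 + (4 + a) = a)
Y(0) + 72*b(-3) = 0 + 72*(-3) = 0 - 216 = -216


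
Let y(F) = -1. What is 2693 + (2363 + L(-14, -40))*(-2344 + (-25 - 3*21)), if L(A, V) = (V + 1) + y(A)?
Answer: -5646843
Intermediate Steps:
L(A, V) = V (L(A, V) = (V + 1) - 1 = (1 + V) - 1 = V)
2693 + (2363 + L(-14, -40))*(-2344 + (-25 - 3*21)) = 2693 + (2363 - 40)*(-2344 + (-25 - 3*21)) = 2693 + 2323*(-2344 + (-25 - 63)) = 2693 + 2323*(-2344 - 88) = 2693 + 2323*(-2432) = 2693 - 5649536 = -5646843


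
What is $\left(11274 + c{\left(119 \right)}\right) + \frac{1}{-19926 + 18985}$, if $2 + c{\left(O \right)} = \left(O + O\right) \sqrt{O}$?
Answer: $\frac{10606951}{941} + 238 \sqrt{119} \approx 13868.0$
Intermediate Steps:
$c{\left(O \right)} = -2 + 2 O^{\frac{3}{2}}$ ($c{\left(O \right)} = -2 + \left(O + O\right) \sqrt{O} = -2 + 2 O \sqrt{O} = -2 + 2 O^{\frac{3}{2}}$)
$\left(11274 + c{\left(119 \right)}\right) + \frac{1}{-19926 + 18985} = \left(11274 - \left(2 - 2 \cdot 119^{\frac{3}{2}}\right)\right) + \frac{1}{-19926 + 18985} = \left(11274 - \left(2 - 2 \cdot 119 \sqrt{119}\right)\right) + \frac{1}{-941} = \left(11274 - \left(2 - 238 \sqrt{119}\right)\right) - \frac{1}{941} = \left(11272 + 238 \sqrt{119}\right) - \frac{1}{941} = \frac{10606951}{941} + 238 \sqrt{119}$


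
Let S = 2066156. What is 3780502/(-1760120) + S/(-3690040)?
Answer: -43967215247/16237283012 ≈ -2.7078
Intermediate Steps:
3780502/(-1760120) + S/(-3690040) = 3780502/(-1760120) + 2066156/(-3690040) = 3780502*(-1/1760120) + 2066156*(-1/3690040) = -1890251/880060 - 516539/922510 = -43967215247/16237283012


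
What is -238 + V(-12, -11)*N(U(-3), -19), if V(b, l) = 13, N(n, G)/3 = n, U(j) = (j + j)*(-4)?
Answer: 698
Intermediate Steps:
U(j) = -8*j (U(j) = (2*j)*(-4) = -8*j)
N(n, G) = 3*n
-238 + V(-12, -11)*N(U(-3), -19) = -238 + 13*(3*(-8*(-3))) = -238 + 13*(3*24) = -238 + 13*72 = -238 + 936 = 698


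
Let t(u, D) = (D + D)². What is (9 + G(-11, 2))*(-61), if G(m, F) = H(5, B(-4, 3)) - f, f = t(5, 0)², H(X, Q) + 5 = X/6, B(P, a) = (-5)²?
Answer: -1769/6 ≈ -294.83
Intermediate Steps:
B(P, a) = 25
t(u, D) = 4*D² (t(u, D) = (2*D)² = 4*D²)
H(X, Q) = -5 + X/6
f = 0 (f = (4*0²)² = (4*0)² = 0² = 0)
G(m, F) = -25/6 (G(m, F) = (-5 + (⅙)*5) - 1*0 = (-5 + ⅚) + 0 = -25/6 + 0 = -25/6)
(9 + G(-11, 2))*(-61) = (9 - 25/6)*(-61) = (29/6)*(-61) = -1769/6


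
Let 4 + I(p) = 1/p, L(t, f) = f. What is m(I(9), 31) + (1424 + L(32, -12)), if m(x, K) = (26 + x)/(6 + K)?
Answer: 470395/333 ≈ 1412.6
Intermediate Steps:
I(p) = -4 + 1/p
m(x, K) = (26 + x)/(6 + K)
m(I(9), 31) + (1424 + L(32, -12)) = (26 + (-4 + 1/9))/(6 + 31) + (1424 - 12) = (26 + (-4 + ⅑))/37 + 1412 = (26 - 35/9)/37 + 1412 = (1/37)*(199/9) + 1412 = 199/333 + 1412 = 470395/333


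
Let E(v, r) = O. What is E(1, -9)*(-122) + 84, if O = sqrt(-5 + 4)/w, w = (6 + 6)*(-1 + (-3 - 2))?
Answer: 84 + 61*I/36 ≈ 84.0 + 1.6944*I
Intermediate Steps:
w = -72 (w = 12*(-1 - 5) = 12*(-6) = -72)
O = -I/72 (O = sqrt(-5 + 4)/(-72) = sqrt(-1)*(-1/72) = I*(-1/72) = -I/72 ≈ -0.013889*I)
E(v, r) = -I/72
E(1, -9)*(-122) + 84 = -I/72*(-122) + 84 = 61*I/36 + 84 = 84 + 61*I/36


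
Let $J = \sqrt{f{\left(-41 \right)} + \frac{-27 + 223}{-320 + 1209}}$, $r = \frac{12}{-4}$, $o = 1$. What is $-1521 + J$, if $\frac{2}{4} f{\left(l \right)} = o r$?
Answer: $-1521 + \frac{i \sqrt{93218}}{127} \approx -1521.0 + 2.4041 i$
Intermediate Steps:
$r = -3$ ($r = 12 \left(- \frac{1}{4}\right) = -3$)
$f{\left(l \right)} = -6$ ($f{\left(l \right)} = 2 \cdot 1 \left(-3\right) = 2 \left(-3\right) = -6$)
$J = \frac{i \sqrt{93218}}{127}$ ($J = \sqrt{-6 + \frac{-27 + 223}{-320 + 1209}} = \sqrt{-6 + \frac{196}{889}} = \sqrt{-6 + 196 \cdot \frac{1}{889}} = \sqrt{-6 + \frac{28}{127}} = \sqrt{- \frac{734}{127}} = \frac{i \sqrt{93218}}{127} \approx 2.4041 i$)
$-1521 + J = -1521 + \frac{i \sqrt{93218}}{127}$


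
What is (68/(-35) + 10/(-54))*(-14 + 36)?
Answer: -44242/945 ≈ -46.817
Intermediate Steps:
(68/(-35) + 10/(-54))*(-14 + 36) = (68*(-1/35) + 10*(-1/54))*22 = (-68/35 - 5/27)*22 = -2011/945*22 = -44242/945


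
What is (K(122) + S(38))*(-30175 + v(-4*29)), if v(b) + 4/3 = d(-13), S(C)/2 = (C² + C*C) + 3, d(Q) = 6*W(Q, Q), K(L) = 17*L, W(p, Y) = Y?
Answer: -713034128/3 ≈ -2.3768e+8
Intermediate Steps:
d(Q) = 6*Q
S(C) = 6 + 4*C² (S(C) = 2*((C² + C*C) + 3) = 2*((C² + C²) + 3) = 2*(2*C² + 3) = 2*(3 + 2*C²) = 6 + 4*C²)
v(b) = -238/3 (v(b) = -4/3 + 6*(-13) = -4/3 - 78 = -238/3)
(K(122) + S(38))*(-30175 + v(-4*29)) = (17*122 + (6 + 4*38²))*(-30175 - 238/3) = (2074 + (6 + 4*1444))*(-90763/3) = (2074 + (6 + 5776))*(-90763/3) = (2074 + 5782)*(-90763/3) = 7856*(-90763/3) = -713034128/3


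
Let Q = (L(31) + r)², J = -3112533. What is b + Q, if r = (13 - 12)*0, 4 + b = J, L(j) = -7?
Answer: -3112488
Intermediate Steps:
b = -3112537 (b = -4 - 3112533 = -3112537)
r = 0 (r = 1*0 = 0)
Q = 49 (Q = (-7 + 0)² = (-7)² = 49)
b + Q = -3112537 + 49 = -3112488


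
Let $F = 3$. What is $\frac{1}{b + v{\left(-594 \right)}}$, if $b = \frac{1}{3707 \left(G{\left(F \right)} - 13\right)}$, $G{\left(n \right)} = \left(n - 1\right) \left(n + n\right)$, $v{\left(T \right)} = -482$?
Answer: $- \frac{3707}{1786775} \approx -0.0020747$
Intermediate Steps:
$G{\left(n \right)} = 2 n \left(-1 + n\right)$ ($G{\left(n \right)} = \left(-1 + n\right) 2 n = 2 n \left(-1 + n\right)$)
$b = - \frac{1}{3707}$ ($b = \frac{1}{3707 \left(2 \cdot 3 \left(-1 + 3\right) - 13\right)} = \frac{1}{3707 \left(2 \cdot 3 \cdot 2 - 13\right)} = \frac{1}{3707 \left(12 - 13\right)} = \frac{1}{3707 \left(-1\right)} = \frac{1}{-3707} = - \frac{1}{3707} \approx -0.00026976$)
$\frac{1}{b + v{\left(-594 \right)}} = \frac{1}{- \frac{1}{3707} - 482} = \frac{1}{- \frac{1786775}{3707}} = - \frac{3707}{1786775}$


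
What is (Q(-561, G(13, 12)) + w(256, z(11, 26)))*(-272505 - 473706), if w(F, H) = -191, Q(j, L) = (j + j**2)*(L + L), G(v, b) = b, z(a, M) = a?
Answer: -5626169019939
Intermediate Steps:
Q(j, L) = 2*L*(j + j**2) (Q(j, L) = (j + j**2)*(2*L) = 2*L*(j + j**2))
(Q(-561, G(13, 12)) + w(256, z(11, 26)))*(-272505 - 473706) = (2*12*(-561)*(1 - 561) - 191)*(-272505 - 473706) = (2*12*(-561)*(-560) - 191)*(-746211) = (7539840 - 191)*(-746211) = 7539649*(-746211) = -5626169019939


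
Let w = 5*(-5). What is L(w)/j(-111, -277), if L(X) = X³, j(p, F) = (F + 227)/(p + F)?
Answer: -121250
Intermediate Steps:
w = -25
j(p, F) = (227 + F)/(F + p)
L(w)/j(-111, -277) = (-25)³/(((227 - 277)/(-277 - 111))) = -15625/(-50/(-388)) = -15625/((-1/388*(-50))) = -15625/25/194 = -15625*194/25 = -121250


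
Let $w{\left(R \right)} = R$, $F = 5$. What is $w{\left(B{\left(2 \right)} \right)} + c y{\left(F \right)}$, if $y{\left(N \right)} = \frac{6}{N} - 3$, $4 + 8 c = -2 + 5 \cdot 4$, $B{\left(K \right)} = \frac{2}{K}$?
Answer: $- \frac{43}{20} \approx -2.15$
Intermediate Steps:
$c = \frac{7}{4}$ ($c = - \frac{1}{2} + \frac{-2 + 5 \cdot 4}{8} = - \frac{1}{2} + \frac{-2 + 20}{8} = - \frac{1}{2} + \frac{1}{8} \cdot 18 = - \frac{1}{2} + \frac{9}{4} = \frac{7}{4} \approx 1.75$)
$y{\left(N \right)} = -3 + \frac{6}{N}$ ($y{\left(N \right)} = \frac{6}{N} - 3 = -3 + \frac{6}{N}$)
$w{\left(B{\left(2 \right)} \right)} + c y{\left(F \right)} = \frac{2}{2} + \frac{7 \left(-3 + \frac{6}{5}\right)}{4} = 2 \cdot \frac{1}{2} + \frac{7 \left(-3 + 6 \cdot \frac{1}{5}\right)}{4} = 1 + \frac{7 \left(-3 + \frac{6}{5}\right)}{4} = 1 + \frac{7}{4} \left(- \frac{9}{5}\right) = 1 - \frac{63}{20} = - \frac{43}{20}$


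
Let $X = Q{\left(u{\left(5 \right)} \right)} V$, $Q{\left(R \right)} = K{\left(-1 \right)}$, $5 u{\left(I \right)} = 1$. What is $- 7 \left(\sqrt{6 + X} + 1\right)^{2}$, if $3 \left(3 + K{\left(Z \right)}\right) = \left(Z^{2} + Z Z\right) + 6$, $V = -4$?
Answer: $- \frac{175}{3} - \frac{14 \sqrt{66}}{3} \approx -96.245$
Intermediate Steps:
$u{\left(I \right)} = \frac{1}{5}$ ($u{\left(I \right)} = \frac{1}{5} \cdot 1 = \frac{1}{5}$)
$K{\left(Z \right)} = -1 + \frac{2 Z^{2}}{3}$ ($K{\left(Z \right)} = -3 + \frac{\left(Z^{2} + Z Z\right) + 6}{3} = -3 + \frac{\left(Z^{2} + Z^{2}\right) + 6}{3} = -3 + \frac{2 Z^{2} + 6}{3} = -3 + \frac{6 + 2 Z^{2}}{3} = -3 + \left(2 + \frac{2 Z^{2}}{3}\right) = -1 + \frac{2 Z^{2}}{3}$)
$Q{\left(R \right)} = - \frac{1}{3}$ ($Q{\left(R \right)} = -1 + \frac{2 \left(-1\right)^{2}}{3} = -1 + \frac{2}{3} \cdot 1 = -1 + \frac{2}{3} = - \frac{1}{3}$)
$X = \frac{4}{3}$ ($X = \left(- \frac{1}{3}\right) \left(-4\right) = \frac{4}{3} \approx 1.3333$)
$- 7 \left(\sqrt{6 + X} + 1\right)^{2} = - 7 \left(\sqrt{6 + \frac{4}{3}} + 1\right)^{2} = - 7 \left(\sqrt{\frac{22}{3}} + 1\right)^{2} = - 7 \left(\frac{\sqrt{66}}{3} + 1\right)^{2} = - 7 \left(1 + \frac{\sqrt{66}}{3}\right)^{2}$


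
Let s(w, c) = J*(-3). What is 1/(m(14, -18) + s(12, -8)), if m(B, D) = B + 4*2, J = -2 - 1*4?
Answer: 1/40 ≈ 0.025000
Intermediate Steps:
J = -6 (J = -2 - 4 = -6)
m(B, D) = 8 + B (m(B, D) = B + 8 = 8 + B)
s(w, c) = 18 (s(w, c) = -6*(-3) = 18)
1/(m(14, -18) + s(12, -8)) = 1/((8 + 14) + 18) = 1/(22 + 18) = 1/40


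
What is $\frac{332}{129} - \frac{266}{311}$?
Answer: $\frac{68938}{40119} \approx 1.7183$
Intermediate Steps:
$\frac{332}{129} - \frac{266}{311} = \frac{68938}{40119}$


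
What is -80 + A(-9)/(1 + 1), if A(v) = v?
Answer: -169/2 ≈ -84.500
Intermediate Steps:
-80 + A(-9)/(1 + 1) = -80 - 9/(1 + 1) = -80 - 9/2 = -169/2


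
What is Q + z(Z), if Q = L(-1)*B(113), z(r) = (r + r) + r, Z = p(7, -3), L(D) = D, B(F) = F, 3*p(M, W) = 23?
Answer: -90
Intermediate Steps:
p(M, W) = 23/3 (p(M, W) = (1/3)*23 = 23/3)
Z = 23/3 ≈ 7.6667
z(r) = 3*r (z(r) = 2*r + r = 3*r)
Q = -113 (Q = -1*113 = -113)
Q + z(Z) = -113 + 3*(23/3) = -113 + 23 = -90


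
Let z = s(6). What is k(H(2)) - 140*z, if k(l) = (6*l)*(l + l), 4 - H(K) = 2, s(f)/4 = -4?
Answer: 2288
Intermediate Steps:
s(f) = -16 (s(f) = 4*(-4) = -16)
H(K) = 2 (H(K) = 4 - 1*2 = 4 - 2 = 2)
k(l) = 12*l² (k(l) = (6*l)*(2*l) = 12*l²)
z = -16
k(H(2)) - 140*z = 12*2² - 140*(-16) = 12*4 + 2240 = 48 + 2240 = 2288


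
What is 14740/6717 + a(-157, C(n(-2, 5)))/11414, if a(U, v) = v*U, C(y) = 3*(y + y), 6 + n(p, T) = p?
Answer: 109430836/38333919 ≈ 2.8547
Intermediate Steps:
n(p, T) = -6 + p
C(y) = 6*y (C(y) = 3*(2*y) = 6*y)
a(U, v) = U*v
14740/6717 + a(-157, C(n(-2, 5)))/11414 = 14740/6717 - 942*(-6 - 2)/11414 = 14740*(1/6717) - 942*(-8)*(1/11414) = 14740/6717 - 157*(-48)*(1/11414) = 14740/6717 + 7536*(1/11414) = 14740/6717 + 3768/5707 = 109430836/38333919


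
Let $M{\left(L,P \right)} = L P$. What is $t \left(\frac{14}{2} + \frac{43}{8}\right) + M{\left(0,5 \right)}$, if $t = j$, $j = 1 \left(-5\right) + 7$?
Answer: $\frac{99}{4} \approx 24.75$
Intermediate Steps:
$j = 2$ ($j = -5 + 7 = 2$)
$t = 2$
$t \left(\frac{14}{2} + \frac{43}{8}\right) + M{\left(0,5 \right)} = 2 \left(\frac{14}{2} + \frac{43}{8}\right) + 0 \cdot 5 = 2 \left(14 \cdot \frac{1}{2} + 43 \cdot \frac{1}{8}\right) + 0 = 2 \left(7 + \frac{43}{8}\right) + 0 = 2 \cdot \frac{99}{8} + 0 = \frac{99}{4} + 0 = \frac{99}{4}$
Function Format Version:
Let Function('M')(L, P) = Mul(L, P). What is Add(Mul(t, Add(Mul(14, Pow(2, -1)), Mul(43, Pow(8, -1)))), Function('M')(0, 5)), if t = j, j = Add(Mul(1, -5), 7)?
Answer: Rational(99, 4) ≈ 24.750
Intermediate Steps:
j = 2 (j = Add(-5, 7) = 2)
t = 2
Add(Mul(t, Add(Mul(14, Pow(2, -1)), Mul(43, Pow(8, -1)))), Function('M')(0, 5)) = Add(Mul(2, Add(Mul(14, Pow(2, -1)), Mul(43, Pow(8, -1)))), Mul(0, 5)) = Add(Mul(2, Add(Mul(14, Rational(1, 2)), Mul(43, Rational(1, 8)))), 0) = Add(Mul(2, Add(7, Rational(43, 8))), 0) = Add(Mul(2, Rational(99, 8)), 0) = Add(Rational(99, 4), 0) = Rational(99, 4)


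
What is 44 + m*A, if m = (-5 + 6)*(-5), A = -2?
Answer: 54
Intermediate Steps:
m = -5 (m = 1*(-5) = -5)
44 + m*A = 44 - 5*(-2) = 44 + 10 = 54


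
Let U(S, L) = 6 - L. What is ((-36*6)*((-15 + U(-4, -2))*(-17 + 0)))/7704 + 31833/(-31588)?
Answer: -14683047/3379916 ≈ -4.3442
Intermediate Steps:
((-36*6)*((-15 + U(-4, -2))*(-17 + 0)))/7704 + 31833/(-31588) = ((-36*6)*((-15 + (6 - 1*(-2)))*(-17 + 0)))/7704 + 31833/(-31588) = -216*(-15 + (6 + 2))*(-17)*(1/7704) + 31833*(-1/31588) = -216*(-15 + 8)*(-17)*(1/7704) - 31833/31588 = -(-1512)*(-17)*(1/7704) - 31833/31588 = -216*119*(1/7704) - 31833/31588 = -25704*1/7704 - 31833/31588 = -357/107 - 31833/31588 = -14683047/3379916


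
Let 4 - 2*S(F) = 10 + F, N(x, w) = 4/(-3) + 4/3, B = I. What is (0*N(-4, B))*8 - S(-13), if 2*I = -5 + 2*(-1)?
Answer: -7/2 ≈ -3.5000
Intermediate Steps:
I = -7/2 (I = (-5 + 2*(-1))/2 = (-5 - 2)/2 = (1/2)*(-7) = -7/2 ≈ -3.5000)
B = -7/2 ≈ -3.5000
N(x, w) = 0 (N(x, w) = 4*(-1/3) + 4*(1/3) = -4/3 + 4/3 = 0)
S(F) = -3 - F/2 (S(F) = 2 - (10 + F)/2 = 2 + (-5 - F/2) = -3 - F/2)
(0*N(-4, B))*8 - S(-13) = (0*0)*8 - (-3 - 1/2*(-13)) = 0*8 - (-3 + 13/2) = 0 - 1*7/2 = 0 - 7/2 = -7/2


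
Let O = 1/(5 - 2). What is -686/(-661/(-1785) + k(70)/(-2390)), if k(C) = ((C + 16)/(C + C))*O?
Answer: -5853157800/3158849 ≈ -1852.9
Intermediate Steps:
O = ⅓ (O = 1/3 = ⅓ ≈ 0.33333)
k(C) = (16 + C)/(6*C) (k(C) = ((C + 16)/(C + C))*(⅓) = ((16 + C)/((2*C)))*(⅓) = ((16 + C)*(1/(2*C)))*(⅓) = ((16 + C)/(2*C))*(⅓) = (16 + C)/(6*C))
-686/(-661/(-1785) + k(70)/(-2390)) = -686/(-661/(-1785) + ((⅙)*(16 + 70)/70)/(-2390)) = -686/(-661*(-1/1785) + ((⅙)*(1/70)*86)*(-1/2390)) = -686/(661/1785 + (43/210)*(-1/2390)) = -686/(661/1785 - 43/501900) = -686/3158849/8532300 = -686*8532300/3158849 = -5853157800/3158849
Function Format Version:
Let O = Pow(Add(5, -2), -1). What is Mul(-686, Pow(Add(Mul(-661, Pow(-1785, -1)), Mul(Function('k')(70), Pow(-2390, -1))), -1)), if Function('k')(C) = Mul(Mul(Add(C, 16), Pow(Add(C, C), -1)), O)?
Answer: Rational(-5853157800, 3158849) ≈ -1852.9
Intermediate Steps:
O = Rational(1, 3) (O = Pow(3, -1) = Rational(1, 3) ≈ 0.33333)
Function('k')(C) = Mul(Rational(1, 6), Pow(C, -1), Add(16, C)) (Function('k')(C) = Mul(Mul(Add(C, 16), Pow(Add(C, C), -1)), Rational(1, 3)) = Mul(Mul(Add(16, C), Pow(Mul(2, C), -1)), Rational(1, 3)) = Mul(Mul(Add(16, C), Mul(Rational(1, 2), Pow(C, -1))), Rational(1, 3)) = Mul(Mul(Rational(1, 2), Pow(C, -1), Add(16, C)), Rational(1, 3)) = Mul(Rational(1, 6), Pow(C, -1), Add(16, C)))
Mul(-686, Pow(Add(Mul(-661, Pow(-1785, -1)), Mul(Function('k')(70), Pow(-2390, -1))), -1)) = Mul(-686, Pow(Add(Mul(-661, Pow(-1785, -1)), Mul(Mul(Rational(1, 6), Pow(70, -1), Add(16, 70)), Pow(-2390, -1))), -1)) = Mul(-686, Pow(Add(Mul(-661, Rational(-1, 1785)), Mul(Mul(Rational(1, 6), Rational(1, 70), 86), Rational(-1, 2390))), -1)) = Mul(-686, Pow(Add(Rational(661, 1785), Mul(Rational(43, 210), Rational(-1, 2390))), -1)) = Mul(-686, Pow(Add(Rational(661, 1785), Rational(-43, 501900)), -1)) = Mul(-686, Pow(Rational(3158849, 8532300), -1)) = Mul(-686, Rational(8532300, 3158849)) = Rational(-5853157800, 3158849)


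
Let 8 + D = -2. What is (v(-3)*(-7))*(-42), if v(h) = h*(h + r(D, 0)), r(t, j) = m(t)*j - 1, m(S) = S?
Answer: 3528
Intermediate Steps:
D = -10 (D = -8 - 2 = -10)
r(t, j) = -1 + j*t (r(t, j) = t*j - 1 = j*t - 1 = -1 + j*t)
v(h) = h*(-1 + h) (v(h) = h*(h + (-1 + 0*(-10))) = h*(h + (-1 + 0)) = h*(h - 1) = h*(-1 + h))
(v(-3)*(-7))*(-42) = (-3*(-1 - 3)*(-7))*(-42) = (-3*(-4)*(-7))*(-42) = (12*(-7))*(-42) = -84*(-42) = 3528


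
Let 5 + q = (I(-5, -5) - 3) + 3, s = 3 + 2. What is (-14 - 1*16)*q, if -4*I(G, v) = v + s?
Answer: 150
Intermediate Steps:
s = 5
I(G, v) = -5/4 - v/4 (I(G, v) = -(v + 5)/4 = -(5 + v)/4 = -5/4 - v/4)
q = -5 (q = -5 + (((-5/4 - 1/4*(-5)) - 3) + 3) = -5 + (((-5/4 + 5/4) - 3) + 3) = -5 + ((0 - 3) + 3) = -5 + (-3 + 3) = -5 + 0 = -5)
(-14 - 1*16)*q = (-14 - 1*16)*(-5) = (-14 - 16)*(-5) = -30*(-5) = 150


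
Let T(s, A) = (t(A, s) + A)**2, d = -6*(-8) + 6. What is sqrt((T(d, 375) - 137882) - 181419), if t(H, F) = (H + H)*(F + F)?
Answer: 2*sqrt(1655392831) ≈ 81373.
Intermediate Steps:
t(H, F) = 4*F*H (t(H, F) = (2*H)*(2*F) = 4*F*H)
d = 54 (d = 48 + 6 = 54)
T(s, A) = (A + 4*A*s)**2 (T(s, A) = (4*s*A + A)**2 = (4*A*s + A)**2 = (A + 4*A*s)**2)
sqrt((T(d, 375) - 137882) - 181419) = sqrt((375**2*(1 + 4*54)**2 - 137882) - 181419) = sqrt((140625*(1 + 216)**2 - 137882) - 181419) = sqrt((140625*217**2 - 137882) - 181419) = sqrt((140625*47089 - 137882) - 181419) = sqrt((6621890625 - 137882) - 181419) = sqrt(6621752743 - 181419) = sqrt(6621571324) = 2*sqrt(1655392831)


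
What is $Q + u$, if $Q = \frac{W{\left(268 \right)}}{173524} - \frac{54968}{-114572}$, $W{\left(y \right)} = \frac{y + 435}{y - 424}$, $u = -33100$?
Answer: $- \frac{25664000249389181}{775358677392} \approx -33100.0$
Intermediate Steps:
$W{\left(y \right)} = \frac{435 + y}{-424 + y}$
$Q = \frac{371972286019}{775358677392}$ ($Q = \frac{\frac{1}{-424 + 268} \left(435 + 268\right)}{173524} - \frac{54968}{-114572} = \frac{1}{-156} \cdot 703 \cdot \frac{1}{173524} - - \frac{13742}{28643} = \left(- \frac{1}{156}\right) 703 \cdot \frac{1}{173524} + \frac{13742}{28643} = \left(- \frac{703}{156}\right) \frac{1}{173524} + \frac{13742}{28643} = - \frac{703}{27069744} + \frac{13742}{28643} = \frac{371972286019}{775358677392} \approx 0.47974$)
$Q + u = \frac{371972286019}{775358677392} - 33100 = - \frac{25664000249389181}{775358677392}$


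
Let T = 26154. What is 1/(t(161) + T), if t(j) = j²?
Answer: 1/52075 ≈ 1.9203e-5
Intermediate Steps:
1/(t(161) + T) = 1/(161² + 26154) = 1/(25921 + 26154) = 1/52075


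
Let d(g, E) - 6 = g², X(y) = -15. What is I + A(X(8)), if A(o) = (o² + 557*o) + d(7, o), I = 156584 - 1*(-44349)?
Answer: 192858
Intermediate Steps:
I = 200933 (I = 156584 + 44349 = 200933)
d(g, E) = 6 + g²
A(o) = 55 + o² + 557*o (A(o) = (o² + 557*o) + (6 + 7²) = (o² + 557*o) + (6 + 49) = (o² + 557*o) + 55 = 55 + o² + 557*o)
I + A(X(8)) = 200933 + (55 + (-15)² + 557*(-15)) = 200933 + (55 + 225 - 8355) = 200933 - 8075 = 192858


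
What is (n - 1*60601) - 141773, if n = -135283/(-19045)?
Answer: -3854077547/19045 ≈ -2.0237e+5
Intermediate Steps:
n = 135283/19045 (n = -135283*(-1/19045) = 135283/19045 ≈ 7.1033)
(n - 1*60601) - 141773 = (135283/19045 - 1*60601) - 141773 = (135283/19045 - 60601) - 141773 = -1154010762/19045 - 141773 = -3854077547/19045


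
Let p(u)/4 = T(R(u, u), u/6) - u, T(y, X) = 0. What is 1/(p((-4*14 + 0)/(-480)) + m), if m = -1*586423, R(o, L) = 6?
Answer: -15/8796352 ≈ -1.7053e-6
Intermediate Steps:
m = -586423
p(u) = -4*u (p(u) = 4*(0 - u) = 4*(-u) = -4*u)
1/(p((-4*14 + 0)/(-480)) + m) = 1/(-4*(-4*14 + 0)/(-480) - 586423) = 1/(-4*(-56 + 0)*(-1)/480 - 586423) = 1/(-(-224)*(-1)/480 - 586423) = 1/(-4*7/60 - 586423) = 1/(-7/15 - 586423) = 1/(-8796352/15) = -15/8796352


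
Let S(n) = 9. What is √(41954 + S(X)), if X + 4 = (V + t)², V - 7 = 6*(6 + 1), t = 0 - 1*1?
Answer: √41963 ≈ 204.85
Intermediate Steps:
t = -1 (t = 0 - 1 = -1)
V = 49 (V = 7 + 6*(6 + 1) = 7 + 6*7 = 7 + 42 = 49)
X = 2300 (X = -4 + (49 - 1)² = -4 + 48² = -4 + 2304 = 2300)
√(41954 + S(X)) = √(41954 + 9) = √41963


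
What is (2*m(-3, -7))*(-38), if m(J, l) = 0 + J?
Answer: 228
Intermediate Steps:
m(J, l) = J
(2*m(-3, -7))*(-38) = (2*(-3))*(-38) = -6*(-38) = 228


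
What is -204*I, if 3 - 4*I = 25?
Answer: 1122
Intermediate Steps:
I = -11/2 (I = 3/4 - 1/4*25 = 3/4 - 25/4 = -11/2 ≈ -5.5000)
-204*I = -204*(-11/2) = 1122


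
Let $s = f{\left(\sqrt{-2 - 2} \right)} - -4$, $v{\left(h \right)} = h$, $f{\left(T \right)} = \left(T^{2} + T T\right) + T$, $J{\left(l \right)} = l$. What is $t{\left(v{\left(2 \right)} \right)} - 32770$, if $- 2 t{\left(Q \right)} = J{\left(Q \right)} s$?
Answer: $-32766 - 2 i \approx -32766.0 - 2.0 i$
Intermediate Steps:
$f{\left(T \right)} = T + 2 T^{2}$ ($f{\left(T \right)} = \left(T^{2} + T^{2}\right) + T = 2 T^{2} + T = T + 2 T^{2}$)
$s = 4 + 2 i \left(1 + 4 i\right)$ ($s = \sqrt{-2 - 2} \left(1 + 2 \sqrt{-2 - 2}\right) - -4 = \sqrt{-4} \left(1 + 2 \sqrt{-4}\right) + 4 = 2 i \left(1 + 2 \cdot 2 i\right) + 4 = 2 i \left(1 + 4 i\right) + 4 = 4 + 2 i \left(1 + 4 i\right) \approx -4.0 + 2.0 i$)
$t{\left(Q \right)} = - \frac{Q \left(-4 + 2 i\right)}{2}$
$t{\left(v{\left(2 \right)} \right)} - 32770 = 2 \left(2 - i\right) - 32770 = \left(4 - 2 i\right) - 32770 = -32766 - 2 i$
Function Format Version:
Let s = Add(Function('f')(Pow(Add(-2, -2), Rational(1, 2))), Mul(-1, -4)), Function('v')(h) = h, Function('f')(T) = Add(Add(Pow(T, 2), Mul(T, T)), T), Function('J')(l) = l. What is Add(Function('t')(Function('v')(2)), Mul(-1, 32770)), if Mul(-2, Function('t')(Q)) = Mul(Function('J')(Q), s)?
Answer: Add(-32766, Mul(-2, I)) ≈ Add(-32766., Mul(-2.0000, I))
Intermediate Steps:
Function('f')(T) = Add(T, Mul(2, Pow(T, 2))) (Function('f')(T) = Add(Add(Pow(T, 2), Pow(T, 2)), T) = Add(Mul(2, Pow(T, 2)), T) = Add(T, Mul(2, Pow(T, 2))))
s = Add(4, Mul(2, I, Add(1, Mul(4, I)))) (s = Add(Mul(Pow(Add(-2, -2), Rational(1, 2)), Add(1, Mul(2, Pow(Add(-2, -2), Rational(1, 2))))), Mul(-1, -4)) = Add(Mul(Pow(-4, Rational(1, 2)), Add(1, Mul(2, Pow(-4, Rational(1, 2))))), 4) = Add(Mul(Mul(2, I), Add(1, Mul(2, Mul(2, I)))), 4) = Add(Mul(Mul(2, I), Add(1, Mul(4, I))), 4) = Add(Mul(2, I, Add(1, Mul(4, I))), 4) = Add(4, Mul(2, I, Add(1, Mul(4, I)))) ≈ Add(-4.0000, Mul(2.0000, I)))
Function('t')(Q) = Mul(Rational(-1, 2), Q, Add(-4, Mul(2, I))) (Function('t')(Q) = Mul(Rational(-1, 2), Mul(Q, Add(-4, Mul(2, I)))) = Mul(Rational(-1, 2), Q, Add(-4, Mul(2, I))))
Add(Function('t')(Function('v')(2)), Mul(-1, 32770)) = Add(Mul(2, Add(2, Mul(-1, I))), Mul(-1, 32770)) = Add(Add(4, Mul(-2, I)), -32770) = Add(-32766, Mul(-2, I))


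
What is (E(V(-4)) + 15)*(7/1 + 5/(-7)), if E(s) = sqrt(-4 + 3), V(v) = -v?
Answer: 660/7 + 44*I/7 ≈ 94.286 + 6.2857*I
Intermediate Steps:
E(s) = I (E(s) = sqrt(-1) = I)
(E(V(-4)) + 15)*(7/1 + 5/(-7)) = (I + 15)*(7/1 + 5/(-7)) = (15 + I)*(7*1 + 5*(-1/7)) = (15 + I)*(7 - 5/7) = (15 + I)*(44/7) = 660/7 + 44*I/7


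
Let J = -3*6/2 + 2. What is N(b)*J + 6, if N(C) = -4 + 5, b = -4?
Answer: -1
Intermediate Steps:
N(C) = 1
J = -7 (J = -18*½ + 2 = -9 + 2 = -7)
N(b)*J + 6 = 1*(-7) + 6 = -7 + 6 = -1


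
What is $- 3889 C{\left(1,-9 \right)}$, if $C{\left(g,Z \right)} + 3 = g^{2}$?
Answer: $7778$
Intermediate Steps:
$C{\left(g,Z \right)} = -3 + g^{2}$
$- 3889 C{\left(1,-9 \right)} = - 3889 \left(-3 + 1^{2}\right) = - 3889 \left(-3 + 1\right) = \left(-3889\right) \left(-2\right) = 7778$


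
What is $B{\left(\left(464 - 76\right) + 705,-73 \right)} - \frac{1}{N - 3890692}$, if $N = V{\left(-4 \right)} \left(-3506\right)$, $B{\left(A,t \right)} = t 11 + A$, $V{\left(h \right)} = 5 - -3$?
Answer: $\frac{1136434601}{3918740} \approx 290.0$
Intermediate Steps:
$V{\left(h \right)} = 8$ ($V{\left(h \right)} = 5 + 3 = 8$)
$B{\left(A,t \right)} = A + 11 t$ ($B{\left(A,t \right)} = 11 t + A = A + 11 t$)
$N = -28048$ ($N = 8 \left(-3506\right) = -28048$)
$B{\left(\left(464 - 76\right) + 705,-73 \right)} - \frac{1}{N - 3890692} = \left(\left(\left(464 - 76\right) + 705\right) + 11 \left(-73\right)\right) - \frac{1}{-28048 - 3890692} = \left(\left(388 + 705\right) - 803\right) - \frac{1}{-3918740} = \left(1093 - 803\right) - - \frac{1}{3918740} = 290 + \frac{1}{3918740} = \frac{1136434601}{3918740}$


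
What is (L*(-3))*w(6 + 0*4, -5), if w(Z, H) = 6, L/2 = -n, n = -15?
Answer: -540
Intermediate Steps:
L = 30 (L = 2*(-1*(-15)) = 2*15 = 30)
(L*(-3))*w(6 + 0*4, -5) = (30*(-3))*6 = -90*6 = -540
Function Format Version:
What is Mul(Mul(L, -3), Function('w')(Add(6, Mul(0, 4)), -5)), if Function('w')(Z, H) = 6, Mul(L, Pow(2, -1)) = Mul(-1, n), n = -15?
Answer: -540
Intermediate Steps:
L = 30 (L = Mul(2, Mul(-1, -15)) = Mul(2, 15) = 30)
Mul(Mul(L, -3), Function('w')(Add(6, Mul(0, 4)), -5)) = Mul(Mul(30, -3), 6) = Mul(-90, 6) = -540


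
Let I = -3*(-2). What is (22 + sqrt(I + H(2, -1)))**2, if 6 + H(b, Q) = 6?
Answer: (22 + sqrt(6))**2 ≈ 597.78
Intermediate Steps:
I = 6
H(b, Q) = 0 (H(b, Q) = -6 + 6 = 0)
(22 + sqrt(I + H(2, -1)))**2 = (22 + sqrt(6 + 0))**2 = (22 + sqrt(6))**2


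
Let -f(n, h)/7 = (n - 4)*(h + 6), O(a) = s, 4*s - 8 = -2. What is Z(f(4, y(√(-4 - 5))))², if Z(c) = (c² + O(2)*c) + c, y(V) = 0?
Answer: 0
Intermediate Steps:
s = 3/2 (s = 2 + (¼)*(-2) = 2 - ½ = 3/2 ≈ 1.5000)
O(a) = 3/2
f(n, h) = -7*(-4 + n)*(6 + h) (f(n, h) = -7*(n - 4)*(h + 6) = -7*(-4 + n)*(6 + h))
Z(c) = c² + 5*c/2 (Z(c) = (c² + 3*c/2) + c = c² + 5*c/2)
Z(f(4, y(√(-4 - 5))))² = ((168 - 42*4 + 28*0 - 7*0*4)*(5 + 2*(168 - 42*4 + 28*0 - 7*0*4))/2)² = ((168 - 168 + 0 + 0)*(5 + 2*(168 - 168 + 0 + 0))/2)² = ((½)*0*(5 + 2*0))² = ((½)*0*(5 + 0))² = ((½)*0*5)² = 0² = 0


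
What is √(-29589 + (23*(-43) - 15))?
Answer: I*√30593 ≈ 174.91*I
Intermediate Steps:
√(-29589 + (23*(-43) - 15)) = √(-29589 + (-989 - 15)) = √(-29589 - 1004) = √(-30593) = I*√30593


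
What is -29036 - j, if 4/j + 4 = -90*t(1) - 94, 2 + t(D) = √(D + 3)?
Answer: -1422762/49 ≈ -29036.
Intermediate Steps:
t(D) = -2 + √(3 + D) (t(D) = -2 + √(D + 3) = -2 + √(3 + D))
j = -2/49 (j = 4/(-4 + (-90*(-2 + √(3 + 1)) - 94)) = 4/(-4 + (-90*(-2 + √4) - 94)) = 4/(-4 + (-90*(-2 + 2) - 94)) = 4/(-4 + (-90*0 - 94)) = 4/(-4 + (0 - 94)) = 4/(-4 - 94) = 4/(-98) = 4*(-1/98) = -2/49 ≈ -0.040816)
-29036 - j = -29036 - 1*(-2/49) = -29036 + 2/49 = -1422762/49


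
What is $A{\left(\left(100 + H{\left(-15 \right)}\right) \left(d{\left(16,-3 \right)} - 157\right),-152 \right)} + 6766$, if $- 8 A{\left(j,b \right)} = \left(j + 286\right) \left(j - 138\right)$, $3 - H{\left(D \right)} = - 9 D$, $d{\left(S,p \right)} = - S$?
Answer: $- \frac{7843257}{2} \approx -3.9216 \cdot 10^{6}$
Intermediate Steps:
$H{\left(D \right)} = 3 + 9 D$ ($H{\left(D \right)} = 3 - - 9 D = 3 + 9 D$)
$A{\left(j,b \right)} = - \frac{\left(-138 + j\right) \left(286 + j\right)}{8}$ ($A{\left(j,b \right)} = - \frac{\left(j + 286\right) \left(j - 138\right)}{8} = - \frac{\left(286 + j\right) \left(-138 + j\right)}{8} = - \frac{\left(-138 + j\right) \left(286 + j\right)}{8}$)
$A{\left(\left(100 + H{\left(-15 \right)}\right) \left(d{\left(16,-3 \right)} - 157\right),-152 \right)} + 6766 = \left(\frac{9867}{2} - \frac{37 \left(100 + \left(3 + 9 \left(-15\right)\right)\right) \left(\left(-1\right) 16 - 157\right)}{2} - \frac{\left(\left(100 + \left(3 + 9 \left(-15\right)\right)\right) \left(\left(-1\right) 16 - 157\right)\right)^{2}}{8}\right) + 6766 = \left(\frac{9867}{2} - \frac{37 \left(100 + \left(3 - 135\right)\right) \left(-16 - 157\right)}{2} - \frac{\left(\left(100 + \left(3 - 135\right)\right) \left(-16 - 157\right)\right)^{2}}{8}\right) + 6766 = \left(\frac{9867}{2} - \frac{37 \left(100 - 132\right) \left(-173\right)}{2} - \frac{\left(\left(100 - 132\right) \left(-173\right)\right)^{2}}{8}\right) + 6766 = \left(\frac{9867}{2} - \frac{37 \left(\left(-32\right) \left(-173\right)\right)}{2} - \frac{\left(\left(-32\right) \left(-173\right)\right)^{2}}{8}\right) + 6766 = \left(\frac{9867}{2} - 102416 - \frac{5536^{2}}{8}\right) + 6766 = \left(\frac{9867}{2} - 102416 - 3830912\right) + 6766 = - \frac{7856789}{2} + 6766 = - \frac{7843257}{2}$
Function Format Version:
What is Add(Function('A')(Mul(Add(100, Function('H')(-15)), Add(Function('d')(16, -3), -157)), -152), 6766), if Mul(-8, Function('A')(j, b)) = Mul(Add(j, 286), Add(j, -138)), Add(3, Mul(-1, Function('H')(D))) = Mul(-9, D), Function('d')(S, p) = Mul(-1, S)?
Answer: Rational(-7843257, 2) ≈ -3.9216e+6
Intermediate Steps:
Function('H')(D) = Add(3, Mul(9, D)) (Function('H')(D) = Add(3, Mul(-1, Mul(-9, D))) = Add(3, Mul(9, D)))
Function('A')(j, b) = Mul(Rational(-1, 8), Add(-138, j), Add(286, j)) (Function('A')(j, b) = Mul(Rational(-1, 8), Mul(Add(j, 286), Add(j, -138))) = Mul(Rational(-1, 8), Mul(Add(286, j), Add(-138, j))) = Mul(Rational(-1, 8), Mul(Add(-138, j), Add(286, j))) = Mul(Rational(-1, 8), Add(-138, j), Add(286, j)))
Add(Function('A')(Mul(Add(100, Function('H')(-15)), Add(Function('d')(16, -3), -157)), -152), 6766) = Add(Add(Rational(9867, 2), Mul(Rational(-37, 2), Mul(Add(100, Add(3, Mul(9, -15))), Add(Mul(-1, 16), -157))), Mul(Rational(-1, 8), Pow(Mul(Add(100, Add(3, Mul(9, -15))), Add(Mul(-1, 16), -157)), 2))), 6766) = Add(Add(Rational(9867, 2), Mul(Rational(-37, 2), Mul(Add(100, Add(3, -135)), Add(-16, -157))), Mul(Rational(-1, 8), Pow(Mul(Add(100, Add(3, -135)), Add(-16, -157)), 2))), 6766) = Add(Add(Rational(9867, 2), Mul(Rational(-37, 2), Mul(Add(100, -132), -173)), Mul(Rational(-1, 8), Pow(Mul(Add(100, -132), -173), 2))), 6766) = Add(Add(Rational(9867, 2), Mul(Rational(-37, 2), Mul(-32, -173)), Mul(Rational(-1, 8), Pow(Mul(-32, -173), 2))), 6766) = Add(Add(Rational(9867, 2), Mul(Rational(-37, 2), 5536), Mul(Rational(-1, 8), Pow(5536, 2))), 6766) = Add(Add(Rational(9867, 2), -102416, Mul(Rational(-1, 8), 30647296)), 6766) = Add(Add(Rational(9867, 2), -102416, -3830912), 6766) = Add(Rational(-7856789, 2), 6766) = Rational(-7843257, 2)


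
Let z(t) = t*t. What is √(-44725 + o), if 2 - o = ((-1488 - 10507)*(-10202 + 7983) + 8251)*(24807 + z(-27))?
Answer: I*√679900028339 ≈ 8.2456e+5*I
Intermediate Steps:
z(t) = t²
o = -679899983614 (o = 2 - ((-1488 - 10507)*(-10202 + 7983) + 8251)*(24807 + (-27)²) = 2 - (-11995*(-2219) + 8251)*(24807 + 729) = 2 - (26616905 + 8251)*25536 = 2 - 26625156*25536 = 2 - 1*679899983616 = 2 - 679899983616 = -679899983614)
√(-44725 + o) = √(-44725 - 679899983614) = √(-679900028339) = I*√679900028339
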